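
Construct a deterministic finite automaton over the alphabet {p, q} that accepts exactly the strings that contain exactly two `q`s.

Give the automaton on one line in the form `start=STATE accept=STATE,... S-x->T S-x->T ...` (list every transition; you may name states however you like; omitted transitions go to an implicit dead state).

Only the number of `q`s matters, and only up to 3. Make a chain A → B → C → D advanced by each `q` (with D absorbing); every other symbol self-loops. The accepting set is {C}.
4 states suffice.
       p  q 
>  A   A  B 
   B   B  C 
 * C   C  D 
   D   D  D 
(> = start, * = accepting)

start=A accept=C A-p->A A-q->B B-p->B B-q->C C-p->C C-q->D D-p->D D-q->D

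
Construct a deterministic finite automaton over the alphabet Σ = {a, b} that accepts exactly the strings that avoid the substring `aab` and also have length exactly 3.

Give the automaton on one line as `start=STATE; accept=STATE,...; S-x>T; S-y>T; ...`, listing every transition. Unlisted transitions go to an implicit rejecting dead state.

Build one automaton per condition and run them in lockstep. One (4 states) tracks partial matches of the forbidden pattern `aab`; the other (5 states) tracks the input length, saturating at 4. Each combined state is a pair, one component from each; accept when both components accept.
A 14-state machine:
          a    b  
>  s0     s1   s2 
   s1     s3   s4 
   s2     s5   s4 
   s3     s6   s7 
   s4     s8   s9 
   s5     s6   s9 
 * s6    s10  s11 
   s7    s11  s11 
 * s8    s10  s12 
 * s9    s13  s12 
   s10   s10  s11 
   s11   s11  s11 
   s12   s13  s12 
   s13   s10  s12 
(> = start, * = accepting)

start=s0; accept=s6,s8,s9; s0-a>s1; s0-b>s2; s1-a>s3; s1-b>s4; s2-a>s5; s2-b>s4; s3-a>s6; s3-b>s7; s4-a>s8; s4-b>s9; s5-a>s6; s5-b>s9; s6-a>s10; s6-b>s11; s7-a>s11; s7-b>s11; s8-a>s10; s8-b>s12; s9-a>s13; s9-b>s12; s10-a>s10; s10-b>s11; s11-a>s11; s11-b>s11; s12-a>s13; s12-b>s12; s13-a>s10; s13-b>s12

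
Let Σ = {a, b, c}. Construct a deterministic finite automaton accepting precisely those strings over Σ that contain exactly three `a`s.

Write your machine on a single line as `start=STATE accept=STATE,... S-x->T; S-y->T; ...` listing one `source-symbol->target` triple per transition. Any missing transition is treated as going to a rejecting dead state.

Count `a`s, saturating at 4: states q0 through q3 mean 0 through 3 `a`s seen; q4 means more than 3. Each `a` increments (capped at q4); other symbols loop. Accept from {q3}.
A 5-state machine:
        a   b   c  
>  q0   q1  q0  q0 
   q1   q2  q1  q1 
   q2   q3  q2  q2 
 * q3   q4  q3  q3 
   q4   q4  q4  q4 
(> = start, * = accepting)

start=q0; accept=q3; q0-a->q1; q0-b->q0; q0-c->q0; q1-a->q2; q1-b->q1; q1-c->q1; q2-a->q3; q2-b->q2; q2-c->q2; q3-a->q4; q3-b->q3; q3-c->q3; q4-a->q4; q4-b->q4; q4-c->q4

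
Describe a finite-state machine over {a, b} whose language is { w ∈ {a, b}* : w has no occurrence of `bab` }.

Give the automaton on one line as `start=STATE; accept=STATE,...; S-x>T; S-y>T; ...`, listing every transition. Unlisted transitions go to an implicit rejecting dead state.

start=s0; accept=s0,s1,s2; s0-a>s0; s0-b>s1; s1-a>s2; s1-b>s1; s2-a>s0; s2-b>s3; s3-a>s3; s3-b>s3

Track partial matches of the forbidden pattern `bab`. State s3 is a dead state reached once `bab` has occurred; every other state accepts. s0 means no part of `bab` is currently matched.
A 4-state machine:
        a   b  
>* s0   s0  s1 
 * s1   s2  s1 
 * s2   s0  s3 
   s3   s3  s3 
(> = start, * = accepting)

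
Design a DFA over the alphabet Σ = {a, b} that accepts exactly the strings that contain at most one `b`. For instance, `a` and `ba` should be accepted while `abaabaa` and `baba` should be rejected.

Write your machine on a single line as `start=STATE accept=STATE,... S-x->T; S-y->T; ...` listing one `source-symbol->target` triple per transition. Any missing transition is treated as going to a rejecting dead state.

start=s0; accept=s0,s1; s0-a->s0; s0-b->s1; s1-a->s1; s1-b->s2; s2-a->s2; s2-b->s2

Count `b`s, saturating at 2: state s0 means no `b` yet, s1 means one `b` seen, s2 means more than one. Each `b` increments (capped at s2); other symbols loop. Accept from {s0, s1}.
3 states suffice.
        a   b  
>* s0   s0  s1 
 * s1   s1  s2 
   s2   s2  s2 
(> = start, * = accepting)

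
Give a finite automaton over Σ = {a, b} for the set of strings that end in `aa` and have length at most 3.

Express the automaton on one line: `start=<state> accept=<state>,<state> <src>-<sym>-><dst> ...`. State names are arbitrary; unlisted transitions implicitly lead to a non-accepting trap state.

start=q0 accept=q3,q6 q0-a->q1 q0-b->q2 q1-a->q3 q1-b->q4 q2-a->q5 q2-b->q4 q3-a->q6 q3-b->q4 q4-a->q4 q4-b->q4 q5-a->q6 q5-b->q4 q6-a->q4 q6-b->q4

Run two small machines in parallel and take their product. The first has 3 states tracking how much of the suffix `aa` has currently been matched; the second has 5 states tracking the input length, saturating at 4. A product state is a pair (one from each), accepting exactly when both do. After merging equivalent states the machine shrinks.
7 states suffice.
        a   b  
>  q0   q1  q2 
   q1   q3  q4 
   q2   q5  q4 
 * q3   q6  q4 
   q4   q4  q4 
   q5   q6  q4 
 * q6   q4  q4 
(> = start, * = accepting)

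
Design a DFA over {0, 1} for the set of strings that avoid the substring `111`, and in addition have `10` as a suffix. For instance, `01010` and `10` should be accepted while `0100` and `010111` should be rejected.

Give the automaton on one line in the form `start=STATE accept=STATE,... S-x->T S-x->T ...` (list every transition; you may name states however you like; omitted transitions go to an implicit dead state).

start=q0 accept=q2 q0-0->q0 q0-1->q1 q1-0->q2 q1-1->q3 q2-0->q0 q2-1->q1 q3-0->q2 q3-1->q4 q4-0->q4 q4-1->q4

Handle the two conditions separately and then intersect. The first has 4 states tracking partial matches of the forbidden pattern `111`; the second has 3 states tracking how much of the suffix `10` has currently been matched. A product state is a pair (one from each), accepting exactly when both do. Equivalent product states are then merged.
        0   1  
>  q0   q0  q1 
   q1   q2  q3 
 * q2   q0  q1 
   q3   q2  q4 
   q4   q4  q4 
(> = start, * = accepting)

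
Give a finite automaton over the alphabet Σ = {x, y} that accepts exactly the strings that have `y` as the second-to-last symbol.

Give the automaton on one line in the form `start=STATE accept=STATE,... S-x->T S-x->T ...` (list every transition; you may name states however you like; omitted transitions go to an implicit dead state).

start=s0 accept=s5,s6 s0-x->s1 s0-y->s2 s1-x->s3 s1-y->s4 s2-x->s5 s2-y->s6 s3-x->s3 s3-y->s4 s4-x->s5 s4-y->s6 s5-x->s3 s5-y->s4 s6-x->s5 s6-y->s6

Because acceptance depends on a position counted from the end, the machine has to buffer the most recent 2 symbols. Make each state the string of the last up-to-2 symbols read; on input `x` shift the window left and append `x`. Accept when the buffered window has length 2 and begins with `y`.
7 states suffice.
        x   y  
>  s0   s1  s2 
   s1   s3  s4 
   s2   s5  s6 
   s3   s3  s4 
   s4   s5  s6 
 * s5   s3  s4 
 * s6   s5  s6 
(> = start, * = accepting)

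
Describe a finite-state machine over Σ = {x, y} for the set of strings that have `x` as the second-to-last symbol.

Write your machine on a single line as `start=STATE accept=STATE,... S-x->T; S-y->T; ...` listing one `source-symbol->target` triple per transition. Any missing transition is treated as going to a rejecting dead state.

start=q0; accept=q3,q4; q0-x->q1; q0-y->q2; q1-x->q3; q1-y->q4; q2-x->q5; q2-y->q6; q3-x->q3; q3-y->q4; q4-x->q5; q4-y->q6; q5-x->q3; q5-y->q4; q6-x->q5; q6-y->q6

Because acceptance depends on a position counted from the end, the machine has to buffer the most recent 2 symbols. Make each state the string of the last up-to-2 symbols read; on input `x` shift the window left and append `x`. Accept when the buffered window has length 2 and begins with `x`.
7 states suffice.
        x   y  
>  q0   q1  q2 
   q1   q3  q4 
   q2   q5  q6 
 * q3   q3  q4 
 * q4   q5  q6 
   q5   q3  q4 
   q6   q5  q6 
(> = start, * = accepting)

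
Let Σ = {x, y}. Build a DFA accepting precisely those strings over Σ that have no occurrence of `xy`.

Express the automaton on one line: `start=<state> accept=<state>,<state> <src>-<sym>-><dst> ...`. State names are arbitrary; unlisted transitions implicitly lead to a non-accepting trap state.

Track partial matches of the forbidden pattern `xy`. State S2 is a dead state reached once `xy` has occurred; every other state accepts. S0 means no part of `xy` is currently matched.
With 3 states:
        x   y  
>* S0   S1  S0 
 * S1   S1  S2 
   S2   S2  S2 
(> = start, * = accepting)

start=S0 accept=S0,S1 S0-x->S1 S0-y->S0 S1-x->S1 S1-y->S2 S2-x->S2 S2-y->S2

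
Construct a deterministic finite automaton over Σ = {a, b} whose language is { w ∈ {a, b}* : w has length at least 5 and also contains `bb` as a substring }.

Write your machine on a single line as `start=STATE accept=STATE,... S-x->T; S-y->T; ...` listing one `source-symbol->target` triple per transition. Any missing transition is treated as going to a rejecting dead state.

start=s0; accept=s14,s17; s0-a->s1; s0-b->s2; s1-a->s3; s1-b->s4; s2-a->s3; s2-b->s5; s3-a->s6; s3-b->s7; s4-a->s6; s4-b->s8; s5-a->s8; s5-b->s8; s6-a->s9; s6-b->s10; s7-a->s9; s7-b->s11; s8-a->s11; s8-b->s11; s9-a->s12; s9-b->s13; s10-a->s12; s10-b->s14; s11-a->s14; s11-b->s14; s12-a->s15; s12-b->s16; s13-a->s15; s13-b->s17; s14-a->s17; s14-b->s17; s15-a->s15; s15-b->s16; s16-a->s15; s16-b->s17; s17-a->s17; s17-b->s17

Run two small machines in parallel and take their product. The first has 7 states tracking the input length, saturating at 6; the second has 3 states tracking whether and how much of `bb` has been seen. A product state is a pair (one from each), accepting exactly when both do.
An 18-state machine:
          a    b  
>  s0     s1   s2 
   s1     s3   s4 
   s2     s3   s5 
   s3     s6   s7 
   s4     s6   s8 
   s5     s8   s8 
   s6     s9  s10 
   s7     s9  s11 
   s8    s11  s11 
   s9    s12  s13 
   s10   s12  s14 
   s11   s14  s14 
   s12   s15  s16 
   s13   s15  s17 
 * s14   s17  s17 
   s15   s15  s16 
   s16   s15  s17 
 * s17   s17  s17 
(> = start, * = accepting)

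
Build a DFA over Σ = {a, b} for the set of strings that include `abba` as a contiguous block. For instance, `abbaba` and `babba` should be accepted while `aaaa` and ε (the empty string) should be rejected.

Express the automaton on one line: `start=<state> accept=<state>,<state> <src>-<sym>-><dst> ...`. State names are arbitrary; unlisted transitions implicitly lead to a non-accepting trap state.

States q0..q3 record the length of the longest prefix of `abba` that matches the current input suffix. Reaching q4 means `abba` has been seen, and we stay there forever. Accept from q4.
A 5-state machine:
        a   b  
>  q0   q1  q0 
   q1   q1  q2 
   q2   q1  q3 
   q3   q4  q0 
 * q4   q4  q4 
(> = start, * = accepting)

start=q0 accept=q4 q0-a->q1 q0-b->q0 q1-a->q1 q1-b->q2 q2-a->q1 q2-b->q3 q3-a->q4 q3-b->q0 q4-a->q4 q4-b->q4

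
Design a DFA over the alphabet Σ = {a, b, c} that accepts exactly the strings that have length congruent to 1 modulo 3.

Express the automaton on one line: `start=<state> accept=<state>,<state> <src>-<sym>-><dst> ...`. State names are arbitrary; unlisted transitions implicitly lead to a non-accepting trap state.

start=q0 accept=q1 q0-a->q1 q0-b->q1 q0-c->q1 q1-a->q2 q1-b->q2 q1-c->q2 q2-a->q0 q2-b->q0 q2-c->q0

Count input length modulo 3: every symbol advances one step around the cycle q0 → q1 → q2 → q0. Accept at q1.
With 3 states:
        a   b   c  
>  q0   q1  q1  q1 
 * q1   q2  q2  q2 
   q2   q0  q0  q0 
(> = start, * = accepting)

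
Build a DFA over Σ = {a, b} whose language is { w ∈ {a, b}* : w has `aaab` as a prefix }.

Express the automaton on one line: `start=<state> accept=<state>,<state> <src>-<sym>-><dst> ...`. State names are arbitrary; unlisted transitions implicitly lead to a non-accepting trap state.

Check the first 4 symbols one by one: q0 through q3 record how many have matched `aaab` so far; any wrong symbol goes to the dead state q5. After all 4 match we enter the accepting sink q4.
With 6 states:
        a   b  
>  q0   q1  q5 
   q1   q2  q5 
   q2   q3  q5 
   q3   q5  q4 
 * q4   q4  q4 
   q5   q5  q5 
(> = start, * = accepting)

start=q0 accept=q4 q0-a->q1 q0-b->q5 q1-a->q2 q1-b->q5 q2-a->q3 q2-b->q5 q3-a->q5 q3-b->q4 q4-a->q4 q4-b->q4 q5-a->q5 q5-b->q5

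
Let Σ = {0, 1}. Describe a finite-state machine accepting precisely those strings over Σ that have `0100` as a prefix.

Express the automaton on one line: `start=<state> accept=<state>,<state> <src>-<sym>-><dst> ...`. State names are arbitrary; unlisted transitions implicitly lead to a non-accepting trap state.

start=q0 accept=q4 q0-0->q1 q0-1->q5 q1-0->q5 q1-1->q2 q2-0->q3 q2-1->q5 q3-0->q4 q3-1->q5 q4-0->q4 q4-1->q4 q5-0->q5 q5-1->q5

Check the first 4 symbols one by one: q0 through q3 record how many have matched `0100` so far; any wrong symbol goes to the dead state q5. After all 4 match we enter the accepting sink q4.
        0   1  
>  q0   q1  q5 
   q1   q5  q2 
   q2   q3  q5 
   q3   q4  q5 
 * q4   q4  q4 
   q5   q5  q5 
(> = start, * = accepting)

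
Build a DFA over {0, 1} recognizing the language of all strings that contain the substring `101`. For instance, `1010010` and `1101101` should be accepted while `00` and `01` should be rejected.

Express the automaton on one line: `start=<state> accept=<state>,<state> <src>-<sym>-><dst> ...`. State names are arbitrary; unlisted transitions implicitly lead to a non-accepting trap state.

States S0..S2 record the length of the longest prefix of `101` that matches the current input suffix. Reaching S3 means `101` has been seen, and we stay there forever. Accept from S3.
A 4-state machine:
        0   1  
>  S0   S0  S1 
   S1   S2  S1 
   S2   S0  S3 
 * S3   S3  S3 
(> = start, * = accepting)

start=S0 accept=S3 S0-0->S0 S0-1->S1 S1-0->S2 S1-1->S1 S2-0->S0 S2-1->S3 S3-0->S3 S3-1->S3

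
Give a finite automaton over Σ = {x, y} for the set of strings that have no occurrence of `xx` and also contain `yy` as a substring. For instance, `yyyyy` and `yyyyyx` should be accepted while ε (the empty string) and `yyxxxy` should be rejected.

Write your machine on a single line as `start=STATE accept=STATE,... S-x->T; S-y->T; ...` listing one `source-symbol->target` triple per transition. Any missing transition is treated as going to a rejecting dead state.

Build one automaton per condition and run them in lockstep. The first has 3 states tracking partial matches of the forbidden pattern `xx`; the second has 3 states tracking whether and how much of `yy` has been seen. A product state is a pair (one from each), accepting exactly when both do. Equivalent product states are then merged.
6 states suffice.
        x   y  
>  s0   s1  s2 
   s1   s3  s2 
   s2   s1  s4 
   s3   s3  s3 
 * s4   s5  s4 
 * s5   s3  s4 
(> = start, * = accepting)

start=s0; accept=s4,s5; s0-x->s1; s0-y->s2; s1-x->s3; s1-y->s2; s2-x->s1; s2-y->s4; s3-x->s3; s3-y->s3; s4-x->s5; s4-y->s4; s5-x->s3; s5-y->s4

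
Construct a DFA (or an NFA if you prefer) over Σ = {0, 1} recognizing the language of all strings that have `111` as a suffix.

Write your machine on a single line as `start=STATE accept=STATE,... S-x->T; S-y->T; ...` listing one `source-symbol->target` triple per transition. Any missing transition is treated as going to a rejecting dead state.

Let each state record the length of the longest suffix of the input read so far that is also a prefix of `111`. s1 means the last symbol is `1`; s2 means the last 2 symbols are `11`; s3 means the last 3 symbols are `111`. Accept only at s3, where the string currently ends in `111`.
4 states suffice.
        0   1  
>  s0   s0  s1 
   s1   s0  s2 
   s2   s0  s3 
 * s3   s0  s3 
(> = start, * = accepting)

start=s0; accept=s3; s0-0->s0; s0-1->s1; s1-0->s0; s1-1->s2; s2-0->s0; s2-1->s3; s3-0->s0; s3-1->s3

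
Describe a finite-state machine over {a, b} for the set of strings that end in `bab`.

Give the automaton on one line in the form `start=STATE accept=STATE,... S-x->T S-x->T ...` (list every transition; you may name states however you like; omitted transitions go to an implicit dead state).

Remember how much of `bab` the current input suffix matches. State q0 means no match yet; q1 means the last symbol is `b`; q2 means the last 2 symbols are `ba`; q3 means the last 3 symbols are `bab`. Only q3 accepts. On a mismatch, fall back to the longest proper suffix that is still a prefix of `bab`.
        a   b  
>  q0   q0  q1 
   q1   q2  q1 
   q2   q0  q3 
 * q3   q2  q1 
(> = start, * = accepting)

start=q0 accept=q3 q0-a->q0 q0-b->q1 q1-a->q2 q1-b->q1 q2-a->q0 q2-b->q3 q3-a->q2 q3-b->q1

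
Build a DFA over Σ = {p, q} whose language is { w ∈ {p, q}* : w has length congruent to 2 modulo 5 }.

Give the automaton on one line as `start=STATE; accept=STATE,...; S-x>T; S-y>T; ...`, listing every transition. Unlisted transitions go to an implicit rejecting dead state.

Count input length modulo 5: every symbol advances one step around the cycle A → B → C → D → E → A. Accept at C.
A 5-state machine:
       p  q 
>  A   B  B 
   B   C  C 
 * C   D  D 
   D   E  E 
   E   A  A 
(> = start, * = accepting)

start=A; accept=C; A-p>B; A-q>B; B-p>C; B-q>C; C-p>D; C-q>D; D-p>E; D-q>E; E-p>A; E-q>A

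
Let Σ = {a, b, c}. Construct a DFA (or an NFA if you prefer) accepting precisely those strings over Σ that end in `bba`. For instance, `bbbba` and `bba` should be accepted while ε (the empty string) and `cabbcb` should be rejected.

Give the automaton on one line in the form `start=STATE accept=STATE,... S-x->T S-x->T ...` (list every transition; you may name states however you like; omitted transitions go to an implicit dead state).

Let each state record the length of the longest suffix of the input read so far that is also a prefix of `bba`. q1 means the last symbol is `b`; q2 means the last 2 symbols are `bb`; q3 means the last 3 symbols are `bba`. Accept only at q3, where the string currently ends in `bba`.
4 states suffice.
        a   b   c  
>  q0   q0  q1  q0 
   q1   q0  q2  q0 
   q2   q3  q2  q0 
 * q3   q0  q1  q0 
(> = start, * = accepting)

start=q0 accept=q3 q0-a->q0 q0-b->q1 q0-c->q0 q1-a->q0 q1-b->q2 q1-c->q0 q2-a->q3 q2-b->q2 q2-c->q0 q3-a->q0 q3-b->q1 q3-c->q0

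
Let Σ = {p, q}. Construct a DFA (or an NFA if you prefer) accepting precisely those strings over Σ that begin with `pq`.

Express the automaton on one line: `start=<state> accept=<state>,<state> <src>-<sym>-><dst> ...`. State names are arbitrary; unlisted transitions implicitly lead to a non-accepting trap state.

Walk along `pq` while the input agrees: from A take `p` to B, and so on. Any deviation drops to the rejecting sink D. Once C is reached the prefix is confirmed and every continuation is accepted.
4 states suffice.
       p  q 
>  A   B  D 
   B   D  C 
 * C   C  C 
   D   D  D 
(> = start, * = accepting)

start=A accept=C A-p->B A-q->D B-p->D B-q->C C-p->C C-q->C D-p->D D-q->D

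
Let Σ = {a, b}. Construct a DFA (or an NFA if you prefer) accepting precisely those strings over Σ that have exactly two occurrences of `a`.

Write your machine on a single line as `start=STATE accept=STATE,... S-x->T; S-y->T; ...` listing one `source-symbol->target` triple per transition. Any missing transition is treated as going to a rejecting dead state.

Count `a`s, saturating at 3: states q0 through q2 mean 0 through 2 `a`s seen; q3 means more than 2. Each `a` increments (capped at q3); other symbols loop. Accept from {q2}.
With 4 states:
        a   b  
>  q0   q1  q0 
   q1   q2  q1 
 * q2   q3  q2 
   q3   q3  q3 
(> = start, * = accepting)

start=q0; accept=q2; q0-a->q1; q0-b->q0; q1-a->q2; q1-b->q1; q2-a->q3; q2-b->q2; q3-a->q3; q3-b->q3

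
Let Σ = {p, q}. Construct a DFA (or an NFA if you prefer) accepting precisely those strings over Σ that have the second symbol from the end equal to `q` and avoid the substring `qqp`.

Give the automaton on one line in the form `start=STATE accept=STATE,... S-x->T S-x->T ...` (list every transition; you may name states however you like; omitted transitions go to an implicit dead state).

start=s0 accept=s2,s3 s0-p->s0 s0-q->s1 s1-p->s2 s1-q->s3 s2-p->s0 s2-q->s1 s3-p->s4 s3-q->s3 s4-p->s4 s4-q->s4

Handle the two conditions separately and then intersect. The first has 7 states tracking the last 2 symbols read; the second has 4 states tracking partial matches of the forbidden pattern `qqp`. A product state is a pair (one from each), accepting exactly when both do. Minimizing collapses redundant product states.
        p   q  
>  s0   s0  s1 
   s1   s2  s3 
 * s2   s0  s1 
 * s3   s4  s3 
   s4   s4  s4 
(> = start, * = accepting)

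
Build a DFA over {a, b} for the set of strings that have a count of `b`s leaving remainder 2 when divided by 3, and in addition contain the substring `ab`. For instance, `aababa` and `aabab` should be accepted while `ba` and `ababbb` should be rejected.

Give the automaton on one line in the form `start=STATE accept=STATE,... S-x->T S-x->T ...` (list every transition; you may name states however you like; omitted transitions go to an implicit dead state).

start=q0 accept=q6 q0-a->q1 q0-b->q2 q1-a->q1 q1-b->q3 q2-a->q4 q2-b->q5 q3-a->q3 q3-b->q6 q4-a->q4 q4-b->q6 q5-a->q7 q5-b->q0 q6-a->q6 q6-b->q8 q7-a->q7 q7-b->q8 q8-a->q8 q8-b->q3

Build one automaton per condition and run them in lockstep. The first has 3 states tracking the count of `b`s modulo 3; the second has 3 states tracking whether and how much of `ab` has been seen. A product state is a pair (one from each), accepting exactly when both do.
A 9-state machine:
        a   b  
>  q0   q1  q2 
   q1   q1  q3 
   q2   q4  q5 
   q3   q3  q6 
   q4   q4  q6 
   q5   q7  q0 
 * q6   q6  q8 
   q7   q7  q8 
   q8   q8  q3 
(> = start, * = accepting)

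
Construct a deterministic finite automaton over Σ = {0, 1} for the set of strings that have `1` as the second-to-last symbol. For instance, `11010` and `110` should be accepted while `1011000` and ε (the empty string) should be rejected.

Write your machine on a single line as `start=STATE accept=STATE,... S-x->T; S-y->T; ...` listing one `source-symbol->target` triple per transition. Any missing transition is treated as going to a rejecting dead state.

start=q0; accept=q5,q6; q0-0->q1; q0-1->q2; q1-0->q3; q1-1->q4; q2-0->q5; q2-1->q6; q3-0->q3; q3-1->q4; q4-0->q5; q4-1->q6; q5-0->q3; q5-1->q4; q6-0->q5; q6-1->q6

Because acceptance depends on a position counted from the end, the machine has to buffer the most recent 2 symbols. Make each state the string of the last up-to-2 symbols read; on input `x` shift the window left and append `x`. Accept when the buffered window has length 2 and begins with `1`.
7 states suffice.
        0   1  
>  q0   q1  q2 
   q1   q3  q4 
   q2   q5  q6 
   q3   q3  q4 
   q4   q5  q6 
 * q5   q3  q4 
 * q6   q5  q6 
(> = start, * = accepting)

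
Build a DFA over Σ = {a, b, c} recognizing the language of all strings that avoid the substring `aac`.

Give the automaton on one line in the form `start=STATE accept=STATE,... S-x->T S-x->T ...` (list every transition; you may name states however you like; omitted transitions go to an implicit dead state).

This is the complement of 'contains `aac`'. Use the same substring-matching states — S0 through S3 holding how much of `aac` has just been matched — but flip the accepting set: everything except the trap S3 accepts.
4 states suffice.
        a   b   c  
>* S0   S1  S0  S0 
 * S1   S2  S0  S0 
 * S2   S2  S0  S3 
   S3   S3  S3  S3 
(> = start, * = accepting)

start=S0 accept=S0,S1,S2 S0-a->S1 S0-b->S0 S0-c->S0 S1-a->S2 S1-b->S0 S1-c->S0 S2-a->S2 S2-b->S0 S2-c->S3 S3-a->S3 S3-b->S3 S3-c->S3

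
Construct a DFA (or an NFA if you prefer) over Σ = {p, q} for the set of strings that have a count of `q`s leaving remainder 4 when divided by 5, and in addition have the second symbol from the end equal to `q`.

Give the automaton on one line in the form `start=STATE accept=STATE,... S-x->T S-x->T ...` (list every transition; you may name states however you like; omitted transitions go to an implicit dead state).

Handle the two conditions separately and then intersect. One (5 states) tracks the count of `q`s modulo 5; the other (7 states) tracks the last 2 symbols read. Each combined state is a pair, one component from each; accept when both components accept. Equivalent product states are then merged.
A 9-state machine:
        p   q  
>  s0   s0  s1 
   s1   s1  s2 
   s2   s2  s3 
   s3   s4  s5 
   s4   s4  s6 
 * s5   s7  s0 
   s6   s7  s0 
 * s7   s8  s0 
   s8   s8  s0 
(> = start, * = accepting)

start=s0 accept=s5,s7 s0-p->s0 s0-q->s1 s1-p->s1 s1-q->s2 s2-p->s2 s2-q->s3 s3-p->s4 s3-q->s5 s4-p->s4 s4-q->s6 s5-p->s7 s5-q->s0 s6-p->s7 s6-q->s0 s7-p->s8 s7-q->s0 s8-p->s8 s8-q->s0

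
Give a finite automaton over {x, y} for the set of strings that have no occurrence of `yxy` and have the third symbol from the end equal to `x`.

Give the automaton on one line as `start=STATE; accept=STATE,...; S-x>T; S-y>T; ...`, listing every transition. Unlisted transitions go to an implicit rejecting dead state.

Handle the two conditions separately and then intersect. One (4 states) tracks partial matches of the forbidden pattern `yxy`; the other (15 states) tracks the last 3 symbols read. Each combined state is a pair, one component from each; accept when both components accept. Equivalent product states are then merged.
An 11-state machine:
          x    y  
>  S0     S1   S2 
   S1     S3   S4 
   S2     S5   S2 
   S3     S6   S7 
   S4     S8   S9 
   S5     S3  S10 
 * S6     S6   S7 
 * S7     S8   S9 
 * S8     S3  S10 
 * S9     S5   S2 
   S10   S10  S10 
(> = start, * = accepting)

start=S0; accept=S6,S7,S8,S9; S0-x>S1; S0-y>S2; S1-x>S3; S1-y>S4; S2-x>S5; S2-y>S2; S3-x>S6; S3-y>S7; S4-x>S8; S4-y>S9; S5-x>S3; S5-y>S10; S6-x>S6; S6-y>S7; S7-x>S8; S7-y>S9; S8-x>S3; S8-y>S10; S9-x>S5; S9-y>S2; S10-x>S10; S10-y>S10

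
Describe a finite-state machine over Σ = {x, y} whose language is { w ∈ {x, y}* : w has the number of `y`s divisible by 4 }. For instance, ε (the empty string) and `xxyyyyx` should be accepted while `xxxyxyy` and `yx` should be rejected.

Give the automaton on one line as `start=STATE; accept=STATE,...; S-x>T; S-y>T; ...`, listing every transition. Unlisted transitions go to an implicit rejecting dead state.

Keep the running count of `y`s modulo 4: each `y` advances along the cycle q0 → q1 → q2 → q3 → q0 while other symbols loop. Accept at q0.
        x   y  
>* q0   q0  q1 
   q1   q1  q2 
   q2   q2  q3 
   q3   q3  q0 
(> = start, * = accepting)

start=q0; accept=q0; q0-x>q0; q0-y>q1; q1-x>q1; q1-y>q2; q2-x>q2; q2-y>q3; q3-x>q3; q3-y>q0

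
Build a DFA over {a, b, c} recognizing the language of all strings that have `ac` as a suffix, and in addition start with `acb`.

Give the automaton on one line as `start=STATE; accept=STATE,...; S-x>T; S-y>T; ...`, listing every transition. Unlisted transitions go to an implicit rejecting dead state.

Run two small machines in parallel and take their product. One (3 states) tracks how much of the suffix `ac` has currently been matched; the other (5 states) tracks whether the input so far still matches the prefix `acb`. Each combined state is a pair, one component from each; accept when both components accept. After merging equivalent states the machine shrinks.
With 7 states:
        a   b   c  
>  S0   S1  S2  S2 
   S1   S2  S2  S3 
   S2   S2  S2  S2 
   S3   S2  S4  S2 
   S4   S5  S4  S4 
   S5   S5  S4  S6 
 * S6   S5  S4  S4 
(> = start, * = accepting)

start=S0; accept=S6; S0-a>S1; S0-b>S2; S0-c>S2; S1-a>S2; S1-b>S2; S1-c>S3; S2-a>S2; S2-b>S2; S2-c>S2; S3-a>S2; S3-b>S4; S3-c>S2; S4-a>S5; S4-b>S4; S4-c>S4; S5-a>S5; S5-b>S4; S5-c>S6; S6-a>S5; S6-b>S4; S6-c>S4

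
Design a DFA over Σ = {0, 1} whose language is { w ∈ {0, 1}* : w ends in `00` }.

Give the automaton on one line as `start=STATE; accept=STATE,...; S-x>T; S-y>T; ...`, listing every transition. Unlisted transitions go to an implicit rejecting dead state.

Remember how much of `00` the current input suffix matches. State A means no match yet; B means the last symbol is `0`; C means the last 2 symbols are `00`. Only C accepts. On a mismatch, fall back to the longest proper suffix that is still a prefix of `00`.
       0  1 
>  A   B  A 
   B   C  A 
 * C   C  A 
(> = start, * = accepting)

start=A; accept=C; A-0>B; A-1>A; B-0>C; B-1>A; C-0>C; C-1>A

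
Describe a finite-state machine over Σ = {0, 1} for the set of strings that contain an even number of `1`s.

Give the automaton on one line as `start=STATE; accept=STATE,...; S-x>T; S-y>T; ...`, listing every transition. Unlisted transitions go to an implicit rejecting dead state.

The only thing that matters is how many `1`s have appeared, reduced mod 2. Use one state per residue: S0 for 0, …, S1 for 1. Reading `1` moves to the next residue; anything else stays put. S0 is accepting.
A 2-state machine:
        0   1  
>* S0   S0  S1 
   S1   S1  S0 
(> = start, * = accepting)

start=S0; accept=S0; S0-0>S0; S0-1>S1; S1-0>S1; S1-1>S0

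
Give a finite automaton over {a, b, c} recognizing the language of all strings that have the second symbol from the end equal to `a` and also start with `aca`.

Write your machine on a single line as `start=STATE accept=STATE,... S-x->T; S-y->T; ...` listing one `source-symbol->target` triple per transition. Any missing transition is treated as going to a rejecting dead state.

Handle the two conditions separately and then intersect. One (13 states) tracks the last 2 symbols read; the other (5 states) tracks whether the input so far still matches the prefix `aca`. Each combined state is a pair, one component from each; accept when both components accept. Equivalent product states are then merged.
With 8 states:
        a   b   c  
>  q0   q1  q2  q2 
   q1   q2  q2  q3 
   q2   q2  q2  q2 
   q3   q4  q2  q2 
   q4   q5  q6  q6 
 * q5   q5  q6  q6 
 * q6   q4  q7  q7 
   q7   q4  q7  q7 
(> = start, * = accepting)

start=q0; accept=q5,q6; q0-a->q1; q0-b->q2; q0-c->q2; q1-a->q2; q1-b->q2; q1-c->q3; q2-a->q2; q2-b->q2; q2-c->q2; q3-a->q4; q3-b->q2; q3-c->q2; q4-a->q5; q4-b->q6; q4-c->q6; q5-a->q5; q5-b->q6; q5-c->q6; q6-a->q4; q6-b->q7; q6-c->q7; q7-a->q4; q7-b->q7; q7-c->q7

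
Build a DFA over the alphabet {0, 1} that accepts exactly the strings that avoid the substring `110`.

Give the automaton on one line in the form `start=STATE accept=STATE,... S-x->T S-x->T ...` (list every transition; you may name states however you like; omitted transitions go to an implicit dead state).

Track partial matches of the forbidden pattern `110`. State q3 is a dead state reached once `110` has occurred; every other state accepts. q0 means no part of `110` is currently matched.
With 4 states:
        0   1  
>* q0   q0  q1 
 * q1   q0  q2 
 * q2   q3  q2 
   q3   q3  q3 
(> = start, * = accepting)

start=q0 accept=q0,q1,q2 q0-0->q0 q0-1->q1 q1-0->q0 q1-1->q2 q2-0->q3 q2-1->q2 q3-0->q3 q3-1->q3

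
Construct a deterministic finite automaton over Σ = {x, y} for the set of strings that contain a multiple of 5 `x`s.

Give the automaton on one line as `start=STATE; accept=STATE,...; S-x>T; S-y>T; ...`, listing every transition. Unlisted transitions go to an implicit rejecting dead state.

The only thing that matters is how many `x`s have appeared, reduced mod 5. Use one state per residue: S0 for 0, …, S4 for 4. Reading `x` moves to the next residue; anything else stays put. S0 is accepting.
5 states suffice.
        x   y  
>* S0   S1  S0 
   S1   S2  S1 
   S2   S3  S2 
   S3   S4  S3 
   S4   S0  S4 
(> = start, * = accepting)

start=S0; accept=S0; S0-x>S1; S0-y>S0; S1-x>S2; S1-y>S1; S2-x>S3; S2-y>S2; S3-x>S4; S3-y>S3; S4-x>S0; S4-y>S4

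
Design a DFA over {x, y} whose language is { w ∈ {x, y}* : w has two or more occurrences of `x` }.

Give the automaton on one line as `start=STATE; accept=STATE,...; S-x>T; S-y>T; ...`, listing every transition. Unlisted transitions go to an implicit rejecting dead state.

Count `x`s, saturating at 3: states s0 through s2 mean 0 through 2 `x`s seen; s3 means more than 2. Each `x` increments (capped at s3); other symbols loop. Accept from {s2, s3}.
        x   y  
>  s0   s1  s0 
   s1   s2  s1 
 * s2   s3  s2 
 * s3   s3  s3 
(> = start, * = accepting)

start=s0; accept=s2,s3; s0-x>s1; s0-y>s0; s1-x>s2; s1-y>s1; s2-x>s3; s2-y>s2; s3-x>s3; s3-y>s3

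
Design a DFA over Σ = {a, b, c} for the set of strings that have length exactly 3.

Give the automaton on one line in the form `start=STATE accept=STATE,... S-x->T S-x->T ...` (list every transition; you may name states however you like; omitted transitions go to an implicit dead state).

Count input length up to 4: every symbol moves from s0 toward s4, which means 'more than 3' and absorbs. Accept from {s3}.
        a   b   c  
>  s0   s1  s1  s1 
   s1   s2  s2  s2 
   s2   s3  s3  s3 
 * s3   s4  s4  s4 
   s4   s4  s4  s4 
(> = start, * = accepting)

start=s0 accept=s3 s0-a->s1 s0-b->s1 s0-c->s1 s1-a->s2 s1-b->s2 s1-c->s2 s2-a->s3 s2-b->s3 s2-c->s3 s3-a->s4 s3-b->s4 s3-c->s4 s4-a->s4 s4-b->s4 s4-c->s4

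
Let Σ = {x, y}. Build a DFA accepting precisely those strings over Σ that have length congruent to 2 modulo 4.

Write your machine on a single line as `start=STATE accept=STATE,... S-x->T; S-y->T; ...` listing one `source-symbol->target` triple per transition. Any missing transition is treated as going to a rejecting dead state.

Only the length mod 4 matters, so use a 4-cycle: from any state, every input symbol moves to the next state, wrapping q3 back to q0. Mark q2 accepting.
        x   y  
>  q0   q1  q1 
   q1   q2  q2 
 * q2   q3  q3 
   q3   q0  q0 
(> = start, * = accepting)

start=q0; accept=q2; q0-x->q1; q0-y->q1; q1-x->q2; q1-y->q2; q2-x->q3; q2-y->q3; q3-x->q0; q3-y->q0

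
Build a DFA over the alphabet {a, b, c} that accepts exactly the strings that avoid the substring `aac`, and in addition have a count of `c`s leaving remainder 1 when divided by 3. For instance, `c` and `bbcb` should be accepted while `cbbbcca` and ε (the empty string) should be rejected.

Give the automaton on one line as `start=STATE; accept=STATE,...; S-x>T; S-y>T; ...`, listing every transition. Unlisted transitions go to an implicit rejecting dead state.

start=q0; accept=q2,q4,q7; q0-a>q1; q0-b>q0; q0-c>q2; q1-a>q3; q1-b>q0; q1-c>q2; q2-a>q4; q2-b>q2; q2-c>q5; q3-a>q3; q3-b>q0; q3-c>q6; q4-a>q7; q4-b>q2; q4-c>q5; q5-a>q8; q5-b>q5; q5-c>q0; q6-a>q6; q6-b>q6; q6-c>q6; q7-a>q7; q7-b>q2; q7-c>q6; q8-a>q9; q8-b>q5; q8-c>q0; q9-a>q9; q9-b>q5; q9-c>q6

Build one automaton per condition and run them in lockstep. The first has 4 states tracking partial matches of the forbidden pattern `aac`; the second has 3 states tracking the count of `c`s modulo 3. A product state is a pair (one from each), accepting exactly when both do. Equivalent product states are then merged.
        a   b   c  
>  q0   q1  q0  q2 
   q1   q3  q0  q2 
 * q2   q4  q2  q5 
   q3   q3  q0  q6 
 * q4   q7  q2  q5 
   q5   q8  q5  q0 
   q6   q6  q6  q6 
 * q7   q7  q2  q6 
   q8   q9  q5  q0 
   q9   q9  q5  q6 
(> = start, * = accepting)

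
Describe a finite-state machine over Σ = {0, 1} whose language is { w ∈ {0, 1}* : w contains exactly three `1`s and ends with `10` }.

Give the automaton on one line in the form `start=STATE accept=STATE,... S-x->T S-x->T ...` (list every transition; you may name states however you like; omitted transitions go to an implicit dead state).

Build one automaton per condition and run them in lockstep. The first has 5 states tracking the count of `1`s, saturating at 4; the second has 3 states tracking how much of the suffix `10` has currently been matched. A product state is a pair (one from each), accepting exactly when both do. Minimizing collapses redundant product states.
A 6-state machine:
       0  1 
>  A   A  B 
   B   B  C 
   C   C  D 
   D   E  F 
 * E   F  F 
   F   F  F 
(> = start, * = accepting)

start=A accept=E A-0->A A-1->B B-0->B B-1->C C-0->C C-1->D D-0->E D-1->F E-0->F E-1->F F-0->F F-1->F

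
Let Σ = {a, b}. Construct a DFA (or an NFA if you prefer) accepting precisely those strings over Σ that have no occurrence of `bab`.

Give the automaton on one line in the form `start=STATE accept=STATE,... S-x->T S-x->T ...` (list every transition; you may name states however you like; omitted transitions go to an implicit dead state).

Track partial matches of the forbidden pattern `bab`. State q3 is a dead state reached once `bab` has occurred; every other state accepts. q0 means no part of `bab` is currently matched.
A 4-state machine:
        a   b  
>* q0   q0  q1 
 * q1   q2  q1 
 * q2   q0  q3 
   q3   q3  q3 
(> = start, * = accepting)

start=q0 accept=q0,q1,q2 q0-a->q0 q0-b->q1 q1-a->q2 q1-b->q1 q2-a->q0 q2-b->q3 q3-a->q3 q3-b->q3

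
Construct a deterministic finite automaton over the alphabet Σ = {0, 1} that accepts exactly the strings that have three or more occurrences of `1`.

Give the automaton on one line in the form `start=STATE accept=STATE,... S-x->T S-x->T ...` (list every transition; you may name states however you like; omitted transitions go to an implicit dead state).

Count `1`s, saturating at 4: states q0 through q3 mean 0 through 3 `1`s seen; q4 means more than 3. Each `1` increments (capped at q4); other symbols loop. Accept from {q3, q4}.
5 states suffice.
        0   1  
>  q0   q0  q1 
   q1   q1  q2 
   q2   q2  q3 
 * q3   q3  q4 
 * q4   q4  q4 
(> = start, * = accepting)

start=q0 accept=q3,q4 q0-0->q0 q0-1->q1 q1-0->q1 q1-1->q2 q2-0->q2 q2-1->q3 q3-0->q3 q3-1->q4 q4-0->q4 q4-1->q4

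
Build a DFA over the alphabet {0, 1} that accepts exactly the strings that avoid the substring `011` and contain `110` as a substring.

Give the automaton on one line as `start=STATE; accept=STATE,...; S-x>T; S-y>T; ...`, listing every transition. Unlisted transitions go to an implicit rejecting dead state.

start=A; accept=E,F; A-0>B; A-1>C; B-0>B; B-1>B; C-0>B; C-1>D; D-0>E; D-1>D; E-0>E; E-1>F; F-0>E; F-1>B

Build one automaton per condition and run them in lockstep. The first has 4 states tracking partial matches of the forbidden pattern `011`; the second has 4 states tracking whether and how much of `110` has been seen. A product state is a pair (one from each), accepting exactly when both do. Minimizing collapses redundant product states.
With 6 states:
       0  1 
>  A   B  C 
   B   B  B 
   C   B  D 
   D   E  D 
 * E   E  F 
 * F   E  B 
(> = start, * = accepting)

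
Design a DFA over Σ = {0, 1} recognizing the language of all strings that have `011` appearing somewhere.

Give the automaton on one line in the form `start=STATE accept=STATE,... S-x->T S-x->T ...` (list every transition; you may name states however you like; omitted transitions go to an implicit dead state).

start=s0 accept=s3 s0-0->s1 s0-1->s0 s1-0->s1 s1-1->s2 s2-0->s1 s2-1->s3 s3-0->s3 s3-1->s3

Track how much of `011` has been matched so far: state s0 is no progress, s3 is the absorbing accept state reached once `011` has occurred. Intermediate states record partial matches; on a mismatch, fall back to the longest reusable overlap.
4 states suffice.
        0   1  
>  s0   s1  s0 
   s1   s1  s2 
   s2   s1  s3 
 * s3   s3  s3 
(> = start, * = accepting)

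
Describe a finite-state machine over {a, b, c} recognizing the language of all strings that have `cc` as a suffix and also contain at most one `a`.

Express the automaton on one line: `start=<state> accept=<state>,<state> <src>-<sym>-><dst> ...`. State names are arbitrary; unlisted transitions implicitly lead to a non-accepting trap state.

start=q0 accept=q5,q6 q0-a->q1 q0-b->q0 q0-c->q2 q1-a->q3 q1-b->q1 q1-c->q4 q2-a->q1 q2-b->q0 q2-c->q5 q3-a->q3 q3-b->q3 q3-c->q3 q4-a->q3 q4-b->q1 q4-c->q6 q5-a->q1 q5-b->q0 q5-c->q5 q6-a->q3 q6-b->q1 q6-c->q6

Build one automaton per condition and run them in lockstep. One (3 states) tracks how much of the suffix `cc` has currently been matched; the other (3 states) tracks the count of `a`s, saturating at 2. Each combined state is a pair, one component from each; accept when both components accept. Equivalent product states are then merged.
7 states suffice.
        a   b   c  
>  q0   q1  q0  q2 
   q1   q3  q1  q4 
   q2   q1  q0  q5 
   q3   q3  q3  q3 
   q4   q3  q1  q6 
 * q5   q1  q0  q5 
 * q6   q3  q1  q6 
(> = start, * = accepting)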